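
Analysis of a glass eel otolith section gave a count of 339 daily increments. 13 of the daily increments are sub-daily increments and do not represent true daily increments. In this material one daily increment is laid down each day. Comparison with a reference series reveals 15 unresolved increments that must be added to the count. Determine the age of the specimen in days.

341 days

True daily increment count = 339 − 13 + 15 = 341.
At one daily increment per day, that is 341 days.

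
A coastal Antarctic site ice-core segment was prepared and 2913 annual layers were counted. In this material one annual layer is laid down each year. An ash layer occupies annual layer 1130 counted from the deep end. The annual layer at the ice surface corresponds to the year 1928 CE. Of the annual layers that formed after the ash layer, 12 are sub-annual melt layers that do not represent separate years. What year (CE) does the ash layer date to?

2913 − 1130 = 1783 annual layers lie beyond the ash layer toward the ice surface.
Removing the 12 false annual layers leaves 1783 − 12 = 1771 true annual layers beyond the ash layer.
The annual layer at the ice surface is 1928 CE, so the ash layer dates to 1928 − 1771 = 157 CE.

157 CE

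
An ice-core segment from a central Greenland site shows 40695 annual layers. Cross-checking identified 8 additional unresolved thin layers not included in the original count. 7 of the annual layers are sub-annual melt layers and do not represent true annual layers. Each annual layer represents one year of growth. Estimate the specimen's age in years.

Adjusted count: 40695 − 7 + 8 = 40696 annual layers.
One annual layer per year makes the duration 40696 years.

40696 years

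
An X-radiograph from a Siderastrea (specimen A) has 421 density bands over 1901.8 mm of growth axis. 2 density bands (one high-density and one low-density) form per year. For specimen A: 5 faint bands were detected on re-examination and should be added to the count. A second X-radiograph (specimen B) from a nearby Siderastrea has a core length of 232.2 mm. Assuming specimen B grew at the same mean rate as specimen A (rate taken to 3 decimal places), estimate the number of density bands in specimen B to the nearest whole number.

Specimen A: true density band count = 421 + 5 = 426.
Specimen A: 426 density bands at 2 per year is 426 / 2 = 213 years.
A: Mean rate = 1901.8 mm / 213 years ≈ 8.929 mm/year.
B spans 232.2 / 8.929 = 26.01 years; at 2 density bands per year that is 26.01 × 2 ≈ 52 density bands.

52 density bands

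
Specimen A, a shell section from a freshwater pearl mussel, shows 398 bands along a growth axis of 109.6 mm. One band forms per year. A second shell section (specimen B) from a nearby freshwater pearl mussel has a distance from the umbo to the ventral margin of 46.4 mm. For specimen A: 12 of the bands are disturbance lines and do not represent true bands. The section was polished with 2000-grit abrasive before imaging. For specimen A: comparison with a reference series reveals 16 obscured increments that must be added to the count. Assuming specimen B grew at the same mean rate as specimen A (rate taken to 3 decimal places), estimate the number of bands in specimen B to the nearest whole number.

Specimen A: adjusted count: 398 − 12 + 16 = 402 bands.
A: Extension rate ≈ 109.6 / 402 = 0.273 mm per year.
For B, 46.4 / 0.273 = 169.96 years ≈ 170 bands.

170 bands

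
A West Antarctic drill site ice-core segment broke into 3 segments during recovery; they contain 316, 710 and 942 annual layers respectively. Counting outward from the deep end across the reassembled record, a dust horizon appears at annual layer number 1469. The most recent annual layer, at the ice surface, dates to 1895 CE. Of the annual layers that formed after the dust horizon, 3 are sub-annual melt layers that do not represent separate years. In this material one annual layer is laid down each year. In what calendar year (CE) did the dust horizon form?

Total annual layers = 316 + 710 + 942 = 1968.
The dust horizon sits at annual layer 1469 from the deep end, so 1968 − 1469 = 499 annual layers formed after it.
499 − 3 false = 496 true annual layers after the dust horizon.
1895 − 496 = 1399 CE.

1399 CE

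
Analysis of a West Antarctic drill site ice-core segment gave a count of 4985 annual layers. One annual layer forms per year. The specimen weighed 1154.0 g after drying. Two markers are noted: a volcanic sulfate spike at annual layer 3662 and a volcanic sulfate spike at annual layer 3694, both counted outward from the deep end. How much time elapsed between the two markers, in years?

32 yr

3694 − 3662 = 32 annual layers lie between the two events.
That is 32 years at one annual layer per year.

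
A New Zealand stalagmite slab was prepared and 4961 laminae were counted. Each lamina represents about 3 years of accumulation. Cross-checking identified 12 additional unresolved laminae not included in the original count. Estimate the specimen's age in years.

True lamina count = 4961 + 12 = 4973.
At 3 years per lamina, 4973 × 3 = 14919 years.

14919 years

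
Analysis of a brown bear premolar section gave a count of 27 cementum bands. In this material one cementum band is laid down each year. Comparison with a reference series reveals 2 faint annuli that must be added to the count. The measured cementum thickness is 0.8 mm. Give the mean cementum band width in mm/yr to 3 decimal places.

0.028 mm/yr

Correcting the raw count gives 27 + 2 = 29 true cementum bands.
0.8 mm over 29 years gives 0.8 / 29 ≈ 0.028 mm/yr.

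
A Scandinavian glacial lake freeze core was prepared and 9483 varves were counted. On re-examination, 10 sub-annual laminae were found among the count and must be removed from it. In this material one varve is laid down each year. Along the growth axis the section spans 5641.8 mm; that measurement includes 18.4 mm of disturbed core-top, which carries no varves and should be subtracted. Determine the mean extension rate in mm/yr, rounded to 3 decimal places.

0.594 mm/yr

After corrections the count is 9483 − 10 = 9473 varves.
The growth record spans 5641.8 − 18.4 = 5623.4 mm.
Mean rate = 5623.4 mm / 9473 years ≈ 0.594 mm/yr.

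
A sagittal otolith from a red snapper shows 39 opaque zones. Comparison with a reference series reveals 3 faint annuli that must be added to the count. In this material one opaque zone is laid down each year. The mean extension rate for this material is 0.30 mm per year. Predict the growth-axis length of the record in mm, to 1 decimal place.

12.6 mm

True opaque zone count = 39 + 3 = 42.
42 years at 0.30 mm/year gives 0.30 × 42 = 12.6 mm.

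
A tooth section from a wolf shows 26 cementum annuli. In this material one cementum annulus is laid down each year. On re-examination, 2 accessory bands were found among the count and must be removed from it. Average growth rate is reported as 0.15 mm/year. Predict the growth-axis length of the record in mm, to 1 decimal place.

Adjusted count: 26 − 2 = 24 cementum annuli.
Predicted length = 0.15 mm/year × 24 years = 3.6 mm.

3.6 mm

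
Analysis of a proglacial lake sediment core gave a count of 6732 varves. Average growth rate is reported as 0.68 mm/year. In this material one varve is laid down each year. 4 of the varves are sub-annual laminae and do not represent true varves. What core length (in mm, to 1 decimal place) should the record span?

4575.0 mm

After corrections the count is 6732 − 4 = 6728 varves.
Predicted length = 0.68 mm/year × 6728 years = 4575.0 mm.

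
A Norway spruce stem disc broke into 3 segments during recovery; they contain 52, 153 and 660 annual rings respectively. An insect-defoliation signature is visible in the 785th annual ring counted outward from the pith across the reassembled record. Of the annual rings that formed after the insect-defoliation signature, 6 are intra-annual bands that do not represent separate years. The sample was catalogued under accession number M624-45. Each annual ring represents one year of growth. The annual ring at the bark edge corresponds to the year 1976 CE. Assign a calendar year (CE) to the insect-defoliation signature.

1902 CE

Total annual rings = 52 + 153 + 660 = 865.
865 − 785 = 80 annual rings lie beyond the insect-defoliation signature toward the bark edge.
80 − 6 false = 74 true annual rings after the insect-defoliation signature.
Counting back 74 years from 1976 CE places the insect-defoliation signature in 1976 − 74 = 1902 CE.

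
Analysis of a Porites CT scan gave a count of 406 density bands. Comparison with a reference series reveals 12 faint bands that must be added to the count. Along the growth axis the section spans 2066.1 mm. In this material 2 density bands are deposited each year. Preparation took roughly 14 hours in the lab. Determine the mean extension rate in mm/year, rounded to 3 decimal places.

After corrections the count is 406 + 12 = 418 density bands.
With 2 density bands per year, 418 / 2 = 209 years.
2066.1 mm over 209 years gives 2066.1 / 209 ≈ 9.886 mm/year.

9.886 mm/year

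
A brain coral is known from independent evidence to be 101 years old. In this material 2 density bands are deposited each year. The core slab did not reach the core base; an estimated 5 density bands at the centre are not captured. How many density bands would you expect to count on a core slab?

197 density bands

With 2 density bands per year, 101 years would produce 101 × 2 = 202 density bands.
Less the 5 uncaptured density bands: 202 − 5 = 197.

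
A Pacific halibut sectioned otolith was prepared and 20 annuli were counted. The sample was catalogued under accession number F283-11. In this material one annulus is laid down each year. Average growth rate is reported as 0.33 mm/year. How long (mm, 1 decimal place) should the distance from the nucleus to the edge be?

20 years of growth are recorded.
20 years at 0.33 mm/year gives 0.33 × 20 = 6.6 mm.

6.6 mm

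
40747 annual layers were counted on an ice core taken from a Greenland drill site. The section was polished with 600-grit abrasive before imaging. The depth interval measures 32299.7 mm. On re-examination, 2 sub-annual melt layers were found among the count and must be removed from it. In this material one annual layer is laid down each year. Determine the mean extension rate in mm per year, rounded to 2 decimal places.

After corrections the count is 40747 − 2 = 40745 annual layers.
32299.7 mm over 40745 years gives 32299.7 / 40745 ≈ 0.79 mm per year.

0.79 mm per year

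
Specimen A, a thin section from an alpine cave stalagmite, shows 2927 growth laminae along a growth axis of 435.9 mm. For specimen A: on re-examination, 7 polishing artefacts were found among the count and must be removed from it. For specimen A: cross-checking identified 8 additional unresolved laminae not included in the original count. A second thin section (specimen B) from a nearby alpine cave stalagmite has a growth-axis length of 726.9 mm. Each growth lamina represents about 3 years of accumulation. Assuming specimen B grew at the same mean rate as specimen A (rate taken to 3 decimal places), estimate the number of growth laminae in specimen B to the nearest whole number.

Specimen A: after corrections the count is 2927 − 7 + 8 = 2928 growth laminae.
Specimen A: at 3 years per growth lamina, 2928 × 3 = 8784 years.
A: Extension rate ≈ 435.9 / 8784 = 0.050 mm/yr.
Specimen B: 726.9 mm / 0.050 mm per year = 14538.00 years; at 3 years per growth lamina that is 14538.00 / 3 ≈ 4846 growth laminae.

4846 growth laminae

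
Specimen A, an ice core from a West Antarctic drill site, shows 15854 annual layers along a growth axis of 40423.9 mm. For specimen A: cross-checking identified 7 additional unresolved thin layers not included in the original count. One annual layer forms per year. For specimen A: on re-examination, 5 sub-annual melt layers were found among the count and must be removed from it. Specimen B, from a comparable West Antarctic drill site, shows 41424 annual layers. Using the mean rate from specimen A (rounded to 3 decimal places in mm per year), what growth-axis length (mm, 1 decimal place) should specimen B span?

105589.8 mm

Specimen A: true annual layer count = 15854 − 5 + 7 = 15856.
A: 40423.9 mm over 15856 years gives 40423.9 / 15856 ≈ 2.549 mm per year.
For B, 2.549 mm/year × 41424 years = 105589.8 mm.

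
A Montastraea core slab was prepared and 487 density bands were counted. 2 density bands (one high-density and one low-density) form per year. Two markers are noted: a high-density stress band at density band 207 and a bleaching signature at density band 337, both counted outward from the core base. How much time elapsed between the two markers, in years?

The two markers are separated by 337 − 207 = 130 density bands.
With 2 density bands per year, 130 / 2 = 65 years.

65 years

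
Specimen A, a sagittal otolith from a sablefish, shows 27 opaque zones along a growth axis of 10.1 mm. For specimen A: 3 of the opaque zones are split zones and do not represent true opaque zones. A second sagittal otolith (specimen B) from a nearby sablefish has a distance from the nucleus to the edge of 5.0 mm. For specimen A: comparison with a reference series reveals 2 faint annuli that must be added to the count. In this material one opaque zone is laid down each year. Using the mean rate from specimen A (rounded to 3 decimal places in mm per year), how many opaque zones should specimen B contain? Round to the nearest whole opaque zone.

13 opaque zones

Specimen A: after corrections the count is 27 − 3 + 2 = 26 opaque zones.
A: Extension rate ≈ 10.1 / 26 = 0.388 mm per year.
B spans 5.0 / 0.388 = 12.89 years ≈ 13 opaque zones.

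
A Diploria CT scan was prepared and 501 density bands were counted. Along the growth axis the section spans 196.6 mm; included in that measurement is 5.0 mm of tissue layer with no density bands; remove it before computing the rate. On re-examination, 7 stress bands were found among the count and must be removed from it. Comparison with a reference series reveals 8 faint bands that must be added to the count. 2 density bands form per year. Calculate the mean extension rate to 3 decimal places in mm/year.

True density band count = 501 − 7 + 8 = 502.
502 density bands at 2 per year is 502 / 2 = 251 years.
Removing the 5.0 mm offcut leaves 196.6 − 5.0 = 191.6 mm.
Extension rate ≈ 191.6 / 251 = 0.763 mm/year.

0.763 mm/year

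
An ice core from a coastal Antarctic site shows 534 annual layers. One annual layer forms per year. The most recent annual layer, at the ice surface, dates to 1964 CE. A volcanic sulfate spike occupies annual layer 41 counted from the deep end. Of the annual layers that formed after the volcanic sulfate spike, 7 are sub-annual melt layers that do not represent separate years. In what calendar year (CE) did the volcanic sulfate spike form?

534 − 41 = 493 annual layers lie beyond the volcanic sulfate spike toward the ice surface.
493 − 7 false = 486 true annual layers after the volcanic sulfate spike.
1964 − 486 = 1478 CE.

1478 CE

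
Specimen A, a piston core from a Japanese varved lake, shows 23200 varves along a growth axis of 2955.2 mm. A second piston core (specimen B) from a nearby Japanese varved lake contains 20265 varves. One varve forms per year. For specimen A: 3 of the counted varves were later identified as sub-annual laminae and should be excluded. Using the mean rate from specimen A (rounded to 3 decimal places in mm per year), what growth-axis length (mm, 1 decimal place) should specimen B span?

Specimen A: after corrections the count is 23200 − 3 = 23197 varves.
A: Extension rate ≈ 2955.2 / 23197 = 0.127 mm/year.
For B, 0.127 mm/year × 20265 years = 2573.7 mm.

2573.7 mm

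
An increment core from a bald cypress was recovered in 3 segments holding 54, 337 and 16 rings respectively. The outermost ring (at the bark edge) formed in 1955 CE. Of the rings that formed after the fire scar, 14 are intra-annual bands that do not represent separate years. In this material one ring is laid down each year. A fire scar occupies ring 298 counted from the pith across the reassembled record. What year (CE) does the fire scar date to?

1860 CE

Total rings = 54 + 337 + 16 = 407.
407 − 298 = 109 rings lie beyond the fire scar toward the bark edge.
109 − 14 false = 95 true rings after the fire scar.
The ring at the bark edge is 1955 CE, so the fire scar dates to 1955 − 95 = 1860 CE.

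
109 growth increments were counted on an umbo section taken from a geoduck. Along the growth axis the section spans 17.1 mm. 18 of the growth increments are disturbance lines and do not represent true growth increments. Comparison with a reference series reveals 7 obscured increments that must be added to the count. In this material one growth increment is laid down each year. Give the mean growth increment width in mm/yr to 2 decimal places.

After corrections the count is 109 − 18 + 7 = 98 growth increments.
17.1 mm over 98 years gives 17.1 / 98 ≈ 0.17 mm/yr.

0.17 mm/yr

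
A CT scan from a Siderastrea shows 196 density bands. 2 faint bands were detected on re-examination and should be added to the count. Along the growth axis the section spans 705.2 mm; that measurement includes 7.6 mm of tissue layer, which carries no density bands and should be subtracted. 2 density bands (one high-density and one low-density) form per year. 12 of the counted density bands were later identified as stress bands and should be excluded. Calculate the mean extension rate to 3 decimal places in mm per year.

Adjusted count: 196 − 12 + 2 = 186 density bands.
186 density bands at 2 per year is 186 / 2 = 93 years.
Net length = 705.2 − 7.6 = 697.6 mm.
697.6 mm over 93 years gives 697.6 / 93 ≈ 7.501 mm per year.

7.501 mm per year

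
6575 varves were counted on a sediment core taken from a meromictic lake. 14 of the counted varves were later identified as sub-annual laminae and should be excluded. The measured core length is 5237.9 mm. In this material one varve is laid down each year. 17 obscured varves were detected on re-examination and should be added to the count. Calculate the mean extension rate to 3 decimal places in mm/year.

0.796 mm/year

Adjusted count: 6575 − 14 + 17 = 6578 varves.
Extension rate ≈ 5237.9 / 6578 = 0.796 mm/year.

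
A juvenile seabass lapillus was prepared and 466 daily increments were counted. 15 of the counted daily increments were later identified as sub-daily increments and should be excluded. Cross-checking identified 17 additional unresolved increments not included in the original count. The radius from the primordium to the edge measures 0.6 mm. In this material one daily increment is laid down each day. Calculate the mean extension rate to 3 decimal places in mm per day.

Correcting the raw count gives 466 − 15 + 17 = 468 true daily increments.
Extension rate ≈ 0.6 / 468 = 0.001 mm per day.

0.001 mm per day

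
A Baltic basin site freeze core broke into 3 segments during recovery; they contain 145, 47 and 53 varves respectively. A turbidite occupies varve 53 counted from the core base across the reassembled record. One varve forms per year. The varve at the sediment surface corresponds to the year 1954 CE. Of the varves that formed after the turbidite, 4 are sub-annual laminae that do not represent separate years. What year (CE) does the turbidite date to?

Total varves = 145 + 47 + 53 = 245.
Between varve 53 and the sediment surface there are 245 − 53 = 192 varves.
Removing the 4 false varves leaves 192 − 4 = 188 true varves beyond the turbidite.
Counting back 188 years from 1954 CE places the turbidite in 1954 − 188 = 1766 CE.

1766 CE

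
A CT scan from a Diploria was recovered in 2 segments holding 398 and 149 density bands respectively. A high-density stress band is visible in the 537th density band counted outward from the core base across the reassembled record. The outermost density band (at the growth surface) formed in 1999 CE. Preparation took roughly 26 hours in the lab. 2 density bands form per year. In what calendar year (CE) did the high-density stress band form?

Total density bands = 398 + 149 = 547.
Between density band 537 and the growth surface there are 547 − 537 = 10 density bands.
With 2 density bands per year, 10 / 2 = 5 years.
Counting back 5 years from 1999 CE places the high-density stress band in 1999 − 5 = 1994 CE.

1994 CE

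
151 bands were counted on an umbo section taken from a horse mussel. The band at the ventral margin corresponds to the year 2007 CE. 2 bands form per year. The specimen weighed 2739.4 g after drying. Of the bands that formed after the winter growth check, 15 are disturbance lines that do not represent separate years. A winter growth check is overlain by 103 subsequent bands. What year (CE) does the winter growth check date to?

1963 CE

103 bands formed after the winter growth check.
103 − 15 false = 88 true bands after the winter growth check.
With 2 bands per year, 88 / 2 = 44 years.
The band at the ventral margin is 2007 CE, so the winter growth check dates to 2007 − 44 = 1963 CE.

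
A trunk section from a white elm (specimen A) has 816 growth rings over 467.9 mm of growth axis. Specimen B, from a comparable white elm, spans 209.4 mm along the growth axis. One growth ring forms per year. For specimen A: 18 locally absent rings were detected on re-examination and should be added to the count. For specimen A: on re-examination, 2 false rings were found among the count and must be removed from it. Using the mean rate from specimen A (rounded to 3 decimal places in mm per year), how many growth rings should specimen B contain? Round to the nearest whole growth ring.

373 growth rings

Specimen A: after corrections the count is 816 − 2 + 18 = 832 growth rings.
A: 467.9 mm over 832 years gives 467.9 / 832 ≈ 0.562 mm/year.
Specimen B: 209.4 mm / 0.562 mm per year = 372.60 years ≈ 373 growth rings.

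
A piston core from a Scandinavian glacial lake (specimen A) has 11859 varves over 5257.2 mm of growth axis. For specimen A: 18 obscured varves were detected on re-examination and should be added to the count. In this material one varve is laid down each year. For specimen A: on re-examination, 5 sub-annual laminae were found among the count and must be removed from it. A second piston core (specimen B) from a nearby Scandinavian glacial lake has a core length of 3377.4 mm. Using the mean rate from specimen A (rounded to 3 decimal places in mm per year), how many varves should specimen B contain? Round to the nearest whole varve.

7624 varves

Specimen A: adjusted count: 11859 − 5 + 18 = 11872 varves.
A: Extension rate ≈ 5257.2 / 11872 = 0.443 mm per year.
B spans 3377.4 / 0.443 = 7623.93 years ≈ 7624 varves.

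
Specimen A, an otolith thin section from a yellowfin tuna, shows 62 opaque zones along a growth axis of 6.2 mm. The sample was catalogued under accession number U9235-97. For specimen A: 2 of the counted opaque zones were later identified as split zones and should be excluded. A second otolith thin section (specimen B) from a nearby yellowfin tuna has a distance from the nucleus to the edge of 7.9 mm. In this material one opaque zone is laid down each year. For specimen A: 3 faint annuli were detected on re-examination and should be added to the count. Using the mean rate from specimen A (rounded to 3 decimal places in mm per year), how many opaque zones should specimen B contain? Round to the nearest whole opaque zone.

81 opaque zones

Specimen A: adjusted count: 62 − 2 + 3 = 63 opaque zones.
A: Mean rate = 6.2 mm / 63 years ≈ 0.098 mm per year.
Specimen B: 7.9 mm / 0.098 mm per year = 80.61 years ≈ 81 opaque zones.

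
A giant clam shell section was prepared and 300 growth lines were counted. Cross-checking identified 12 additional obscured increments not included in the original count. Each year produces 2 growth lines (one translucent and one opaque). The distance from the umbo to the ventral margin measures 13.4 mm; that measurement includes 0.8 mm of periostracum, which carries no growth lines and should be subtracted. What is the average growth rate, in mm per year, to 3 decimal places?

0.081 mm per year

Adjusted count: 300 + 12 = 312 growth lines.
Dividing by 2 growth lines per year: 312 / 2 = 156 years.
The growth record spans 13.4 − 0.8 = 12.6 mm.
Extension rate ≈ 12.6 / 156 = 0.081 mm per year.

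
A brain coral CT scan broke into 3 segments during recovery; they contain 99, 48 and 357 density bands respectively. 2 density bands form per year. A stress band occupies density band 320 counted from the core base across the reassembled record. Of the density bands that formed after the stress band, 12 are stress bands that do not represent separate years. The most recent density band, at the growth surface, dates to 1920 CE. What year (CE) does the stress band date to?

1834 CE

Total density bands = 99 + 48 + 357 = 504.
The stress band sits at density band 320 from the core base, so 504 − 320 = 184 density bands formed after it.
Excluding 12 false density bands: 184 − 12 = 172.
With 2 density bands per year, 172 / 2 = 86 years.
Counting back 86 years from 1920 CE places the stress band in 1920 − 86 = 1834 CE.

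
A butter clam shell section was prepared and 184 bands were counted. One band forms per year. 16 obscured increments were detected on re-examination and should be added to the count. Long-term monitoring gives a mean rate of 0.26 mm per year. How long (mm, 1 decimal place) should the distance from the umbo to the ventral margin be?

True band count = 184 + 16 = 200.
200 years at 0.26 mm/year gives 0.26 × 200 = 52.0 mm.

52.0 mm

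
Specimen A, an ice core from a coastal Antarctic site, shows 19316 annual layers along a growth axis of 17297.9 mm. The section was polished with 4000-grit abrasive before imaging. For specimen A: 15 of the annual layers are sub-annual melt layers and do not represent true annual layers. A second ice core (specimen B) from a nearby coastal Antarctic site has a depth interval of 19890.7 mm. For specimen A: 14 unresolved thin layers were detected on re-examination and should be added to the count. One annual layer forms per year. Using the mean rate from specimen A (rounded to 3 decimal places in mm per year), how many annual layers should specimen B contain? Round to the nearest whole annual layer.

Specimen A: after corrections the count is 19316 − 15 + 14 = 19315 annual layers.
A: 17297.9 mm over 19315 years gives 17297.9 / 19315 ≈ 0.896 mm/yr.
Specimen B: 19890.7 mm / 0.896 mm per year = 22199.44 years ≈ 22199 annual layers.

22199 annual layers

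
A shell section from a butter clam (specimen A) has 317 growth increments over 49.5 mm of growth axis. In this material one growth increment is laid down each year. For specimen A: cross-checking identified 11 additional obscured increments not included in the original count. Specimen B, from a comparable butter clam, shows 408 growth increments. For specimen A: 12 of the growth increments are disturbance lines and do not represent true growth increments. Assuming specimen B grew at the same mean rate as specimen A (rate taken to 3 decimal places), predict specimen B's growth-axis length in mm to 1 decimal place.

Specimen A: true growth increment count = 317 − 12 + 11 = 316.
A: Mean rate = 49.5 mm / 316 years ≈ 0.157 mm per year.
B's length ≈ 0.157 × 408 = 64.1 mm.

64.1 mm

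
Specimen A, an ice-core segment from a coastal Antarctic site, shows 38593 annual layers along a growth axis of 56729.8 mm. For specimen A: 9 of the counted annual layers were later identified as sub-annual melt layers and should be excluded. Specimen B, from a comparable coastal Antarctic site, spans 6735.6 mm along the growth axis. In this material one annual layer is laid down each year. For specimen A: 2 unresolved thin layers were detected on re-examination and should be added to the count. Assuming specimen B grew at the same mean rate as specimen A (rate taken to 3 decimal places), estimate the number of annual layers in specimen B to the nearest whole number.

Specimen A: true annual layer count = 38593 − 9 + 2 = 38586.
A: Mean rate = 56729.8 mm / 38586 years ≈ 1.470 mm/year.
For B, 6735.6 / 1.470 = 4582.04 years ≈ 4582 annual layers.

4582 annual layers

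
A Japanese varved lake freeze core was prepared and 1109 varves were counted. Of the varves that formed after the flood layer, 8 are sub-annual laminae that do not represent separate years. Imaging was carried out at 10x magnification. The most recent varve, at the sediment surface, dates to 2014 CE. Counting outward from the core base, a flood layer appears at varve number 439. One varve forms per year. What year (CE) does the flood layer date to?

1109 − 439 = 670 varves lie beyond the flood layer toward the sediment surface.
Excluding 8 false varves: 670 − 8 = 662.
2014 − 662 = 1352 CE.

1352 CE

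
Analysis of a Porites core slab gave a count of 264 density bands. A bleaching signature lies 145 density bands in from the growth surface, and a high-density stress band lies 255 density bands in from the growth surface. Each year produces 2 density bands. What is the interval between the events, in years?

55 yr

255 − 145 = 110 density bands lie between the two events.
Dividing by 2 density bands per year: 110 / 2 = 55 years.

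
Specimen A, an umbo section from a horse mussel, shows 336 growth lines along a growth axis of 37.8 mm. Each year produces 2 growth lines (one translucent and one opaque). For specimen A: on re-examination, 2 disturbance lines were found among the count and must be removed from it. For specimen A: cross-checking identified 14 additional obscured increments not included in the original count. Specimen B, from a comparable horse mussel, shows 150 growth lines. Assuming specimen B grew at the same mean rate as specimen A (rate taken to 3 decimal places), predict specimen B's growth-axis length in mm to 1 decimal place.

Specimen A: after corrections the count is 336 − 2 + 14 = 348 growth lines.
Specimen A: dividing by 2 growth lines per year: 348 / 2 = 174 years.
A: Extension rate ≈ 37.8 / 174 = 0.217 mm/year.
Specimen B: with 2 growth lines per year, 150 / 2 = 75 years. B's length ≈ 0.217 × 75 = 16.3 mm.

16.3 mm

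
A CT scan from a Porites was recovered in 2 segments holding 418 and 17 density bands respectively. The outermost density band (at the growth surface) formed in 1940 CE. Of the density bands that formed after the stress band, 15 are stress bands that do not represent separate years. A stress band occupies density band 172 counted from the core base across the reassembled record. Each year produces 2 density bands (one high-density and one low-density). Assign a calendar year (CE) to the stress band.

Total density bands = 418 + 17 = 435.
The stress band sits at density band 172 from the core base, so 435 − 172 = 263 density bands formed after it.
263 − 15 false = 248 true density bands after the stress band.
With 2 density bands per year, 248 / 2 = 124 years.
The density band at the growth surface is 1940 CE, so the stress band dates to 1940 − 124 = 1816 CE.

1816 CE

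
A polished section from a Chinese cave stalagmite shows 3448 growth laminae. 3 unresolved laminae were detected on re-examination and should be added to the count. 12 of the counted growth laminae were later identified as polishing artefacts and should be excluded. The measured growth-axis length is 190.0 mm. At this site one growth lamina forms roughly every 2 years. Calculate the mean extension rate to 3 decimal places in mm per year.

Adjusted count: 3448 − 12 + 3 = 3439 growth laminae.
Multiplying by 2 years per growth lamina: 3439 × 2 = 6878 years.
Extension rate ≈ 190.0 / 6878 = 0.028 mm per year.

0.028 mm per year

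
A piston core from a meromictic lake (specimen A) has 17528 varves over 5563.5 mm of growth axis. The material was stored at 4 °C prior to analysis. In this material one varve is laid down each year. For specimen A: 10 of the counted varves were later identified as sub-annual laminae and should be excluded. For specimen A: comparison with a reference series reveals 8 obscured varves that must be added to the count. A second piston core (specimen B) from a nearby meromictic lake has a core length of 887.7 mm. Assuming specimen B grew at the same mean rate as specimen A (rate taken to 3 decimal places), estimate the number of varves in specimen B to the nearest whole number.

Specimen A: true varve count = 17528 − 10 + 8 = 17526.
A: Mean rate = 5563.5 mm / 17526 years ≈ 0.317 mm/yr.
B spans 887.7 / 0.317 = 2800.32 years ≈ 2800 varves.

2800 varves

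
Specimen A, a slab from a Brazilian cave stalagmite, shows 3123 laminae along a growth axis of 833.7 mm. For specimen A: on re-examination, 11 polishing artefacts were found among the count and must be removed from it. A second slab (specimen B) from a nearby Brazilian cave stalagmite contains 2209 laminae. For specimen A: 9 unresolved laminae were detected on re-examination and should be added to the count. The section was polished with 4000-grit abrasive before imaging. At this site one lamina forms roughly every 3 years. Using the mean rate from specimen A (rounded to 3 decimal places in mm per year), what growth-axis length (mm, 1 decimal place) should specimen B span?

Specimen A: correcting the raw count gives 3123 − 11 + 9 = 3121 true laminae.
Specimen A: 3121 laminae at 3 years each span 3121 × 3 = 9363 years.
A: Mean rate = 833.7 mm / 9363 years ≈ 0.089 mm/yr.
Specimen B: multiplying by 3 years per lamina: 2209 × 3 = 6627 years. For B, 0.089 mm/year × 6627 years = 589.8 mm.

589.8 mm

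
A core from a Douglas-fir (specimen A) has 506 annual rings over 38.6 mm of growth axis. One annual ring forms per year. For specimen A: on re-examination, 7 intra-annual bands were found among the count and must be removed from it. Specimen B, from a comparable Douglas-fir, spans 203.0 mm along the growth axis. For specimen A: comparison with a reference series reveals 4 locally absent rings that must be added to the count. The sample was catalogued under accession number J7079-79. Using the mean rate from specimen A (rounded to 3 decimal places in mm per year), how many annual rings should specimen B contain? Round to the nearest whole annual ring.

Specimen A: correcting the raw count gives 506 − 7 + 4 = 503 true annual rings.
A: Mean rate = 38.6 mm / 503 years ≈ 0.077 mm/year.
For B, 203.0 / 0.077 = 2636.36 years ≈ 2636 annual rings.

2636 annual rings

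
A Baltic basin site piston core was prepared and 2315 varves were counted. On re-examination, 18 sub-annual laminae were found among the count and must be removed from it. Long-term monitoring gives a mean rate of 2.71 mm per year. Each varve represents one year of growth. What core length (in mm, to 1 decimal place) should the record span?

Correcting the raw count gives 2315 − 18 = 2297 true varves.
2297 years at 2.71 mm/year gives 2.71 × 2297 = 6224.9 mm.

6224.9 mm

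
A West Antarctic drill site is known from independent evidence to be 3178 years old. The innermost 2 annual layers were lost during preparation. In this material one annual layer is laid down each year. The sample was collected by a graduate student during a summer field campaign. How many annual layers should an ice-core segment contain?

3176 annual layers

Expected annual layers over 3178 years: 3178.
Subtracting the 2 annual layers not captured gives 3178 − 2 = 3176 annual layers in the record.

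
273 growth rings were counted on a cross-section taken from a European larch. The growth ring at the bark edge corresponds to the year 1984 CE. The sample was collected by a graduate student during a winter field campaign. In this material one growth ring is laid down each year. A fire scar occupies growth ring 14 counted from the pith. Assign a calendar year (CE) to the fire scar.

1725 CE

273 − 14 = 259 growth rings lie beyond the fire scar toward the bark edge.
The growth ring at the bark edge is 1984 CE, so the fire scar dates to 1984 − 259 = 1725 CE.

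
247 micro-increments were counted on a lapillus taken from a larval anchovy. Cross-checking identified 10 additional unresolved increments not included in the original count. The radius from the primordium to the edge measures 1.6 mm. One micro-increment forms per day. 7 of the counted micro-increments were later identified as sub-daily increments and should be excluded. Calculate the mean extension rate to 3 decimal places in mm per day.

0.006 mm per day

After corrections the count is 247 − 7 + 10 = 250 micro-increments.
Mean rate = 1.6 mm / 250 days ≈ 0.006 mm per day.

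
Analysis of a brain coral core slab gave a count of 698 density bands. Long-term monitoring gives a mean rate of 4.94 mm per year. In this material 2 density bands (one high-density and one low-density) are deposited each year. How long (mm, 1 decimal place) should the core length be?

1724.1 mm

Dividing by 2 density bands per year: 698 / 2 = 349 years.
349 years at 4.94 mm/year gives 4.94 × 349 = 1724.1 mm.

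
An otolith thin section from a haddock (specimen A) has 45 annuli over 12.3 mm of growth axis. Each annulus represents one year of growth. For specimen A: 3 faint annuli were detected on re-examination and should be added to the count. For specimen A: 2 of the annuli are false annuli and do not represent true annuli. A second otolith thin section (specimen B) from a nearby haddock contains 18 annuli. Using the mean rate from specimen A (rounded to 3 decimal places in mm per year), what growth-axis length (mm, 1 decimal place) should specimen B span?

Specimen A: correcting the raw count gives 45 − 2 + 3 = 46 true annuli.
A: Mean rate = 12.3 mm / 46 years ≈ 0.267 mm/yr.
For B, 0.267 mm/year × 18 years = 4.8 mm.

4.8 mm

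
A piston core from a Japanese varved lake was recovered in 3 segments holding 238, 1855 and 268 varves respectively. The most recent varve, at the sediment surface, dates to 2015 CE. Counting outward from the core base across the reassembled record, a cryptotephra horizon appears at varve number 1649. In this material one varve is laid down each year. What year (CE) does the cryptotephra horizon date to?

1303 CE

Total varves = 238 + 1855 + 268 = 2361.
Between varve 1649 and the sediment surface there are 2361 − 1649 = 712 varves.
The varve at the sediment surface is 2015 CE, so the cryptotephra horizon dates to 2015 − 712 = 1303 CE.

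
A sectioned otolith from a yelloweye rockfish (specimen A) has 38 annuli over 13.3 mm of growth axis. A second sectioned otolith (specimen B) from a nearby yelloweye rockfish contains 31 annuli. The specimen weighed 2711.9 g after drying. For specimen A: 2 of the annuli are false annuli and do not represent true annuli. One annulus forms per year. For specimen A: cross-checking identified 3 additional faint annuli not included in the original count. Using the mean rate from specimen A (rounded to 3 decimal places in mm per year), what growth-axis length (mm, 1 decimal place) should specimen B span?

10.6 mm

Specimen A: adjusted count: 38 − 2 + 3 = 39 annuli.
A: Mean rate = 13.3 mm / 39 years ≈ 0.341 mm per year.
B's length ≈ 0.341 × 31 = 10.6 mm.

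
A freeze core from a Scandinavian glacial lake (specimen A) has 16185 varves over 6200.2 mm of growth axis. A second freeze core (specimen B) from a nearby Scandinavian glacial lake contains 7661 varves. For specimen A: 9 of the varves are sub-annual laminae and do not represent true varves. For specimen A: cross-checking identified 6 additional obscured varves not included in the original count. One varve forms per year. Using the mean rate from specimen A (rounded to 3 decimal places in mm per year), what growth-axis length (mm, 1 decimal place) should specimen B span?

2934.2 mm

Specimen A: correcting the raw count gives 16185 − 9 + 6 = 16182 true varves.
A: 6200.2 mm over 16182 years gives 6200.2 / 16182 ≈ 0.383 mm/yr.
B's length ≈ 0.383 × 7661 = 2934.2 mm.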